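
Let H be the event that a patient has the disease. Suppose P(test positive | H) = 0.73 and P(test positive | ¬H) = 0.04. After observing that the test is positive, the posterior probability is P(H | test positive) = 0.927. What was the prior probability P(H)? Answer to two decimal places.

In odds form, posterior odds = prior odds × likelihood ratio, so prior odds = posterior odds ÷ LR.
Posterior odds = 0.927/(1−0.927) = 12.6986. LR = 0.73/0.04 = 18.2500.
Prior odds = 12.6986/18.2500 = 0.6958, so P(H) = 0.6958/(1+0.6958) ≈ 0.41.

P(H) = 0.41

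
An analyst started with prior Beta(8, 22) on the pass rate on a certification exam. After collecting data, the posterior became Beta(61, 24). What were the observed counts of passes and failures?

A Beta(a, b) prior with s successes and f failures in binomial data gives a Beta(a+s, b+f) posterior.
Match parameters: s=61−8=53, f=24−22=2.

53 passes and 2 failures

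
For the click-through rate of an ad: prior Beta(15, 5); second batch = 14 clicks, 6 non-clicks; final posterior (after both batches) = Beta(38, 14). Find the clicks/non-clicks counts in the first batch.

Because Beta–binomial updating is additive in the counts, the combined data contributed (α_post−α_prior, β_post−β_prior) successes and failures.
Total across both batches: 38−15=23 clicks, 14−5=9 non-clicks.
Subtract the second batch: 23−14=9 clicks and 9−6=3 non-clicks.

9 clicks and 3 non-clicks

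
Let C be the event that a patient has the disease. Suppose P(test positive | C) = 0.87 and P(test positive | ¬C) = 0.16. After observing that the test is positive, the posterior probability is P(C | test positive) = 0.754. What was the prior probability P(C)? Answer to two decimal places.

P(C) = 0.36

Bayes' rule in odds form gives O(C|E) = O(C)·[P(E|C)/P(E|¬C)], hence O(C) = O(C|E)/LR.
Posterior odds = 0.754/(1−0.754) = 3.0650. LR = 0.87/0.16 = 5.4375.
Prior odds = 3.0650/5.4375 = 0.5637, so P(C) = 0.5637/(1+0.5637) ≈ 0.36.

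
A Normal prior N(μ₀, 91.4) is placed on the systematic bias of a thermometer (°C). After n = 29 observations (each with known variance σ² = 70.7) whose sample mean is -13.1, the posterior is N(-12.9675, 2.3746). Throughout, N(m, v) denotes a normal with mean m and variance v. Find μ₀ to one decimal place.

The posterior mean is a precision-weighted average: μ_n = (τ₀μ₀ + τ_data·x̄)/(τ₀+τ_data), with τ₀=1/σ₀² and τ_data=n/σ².
Here τ₀ = 1/91.4 = 0.010941 and τ_data = 29/70.7 = 0.410184, so τ_n = 0.421125.
Rearranging for μ₀: μ₀ = (μ_n·τ_n − τ_data·x̄)/τ₀ = (-12.9675·0.421125 − 0.410184·-13.1) / 0.010941 = -0.087528/0.010941 ≈ -8.0.

μ₀ = -8.0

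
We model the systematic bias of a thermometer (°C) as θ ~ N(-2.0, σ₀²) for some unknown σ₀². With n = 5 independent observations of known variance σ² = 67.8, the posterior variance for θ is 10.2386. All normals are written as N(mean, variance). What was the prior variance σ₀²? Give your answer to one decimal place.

σ₀² = 41.8

For the Normal–Normal model with known σ², precisions add: τ_n = τ₀ + n/σ².
So 1/σ₀² = 1/10.2386 − 5/67.8 = 0.097670 − 0.073746 = 0.023924.
Hence σ₀² = 1/0.023924 ≈ 41.8.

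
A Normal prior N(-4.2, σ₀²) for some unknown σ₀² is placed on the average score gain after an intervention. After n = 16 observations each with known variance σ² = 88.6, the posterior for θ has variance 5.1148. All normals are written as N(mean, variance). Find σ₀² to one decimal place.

σ₀² = 67.0

Posterior precision equals prior precision plus data precision: 1/σ_n² = 1/σ₀² + n/σ².
So 1/σ₀² = 1/5.1148 − 16/88.6 = 0.195511 − 0.180587 = 0.014924.
Hence σ₀² = 1/0.014924 ≈ 67.0.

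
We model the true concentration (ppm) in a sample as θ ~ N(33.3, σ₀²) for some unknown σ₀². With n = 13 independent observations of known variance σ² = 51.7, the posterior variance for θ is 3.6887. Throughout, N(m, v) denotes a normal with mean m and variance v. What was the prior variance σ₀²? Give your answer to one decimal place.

Posterior precision equals prior precision plus data precision: 1/σ_n² = 1/σ₀² + n/σ².
So 1/σ₀² = 1/3.6887 − 13/51.7 = 0.271098 − 0.251451 = 0.019647.
Hence σ₀² = 1/0.019647 ≈ 50.9.

σ₀² = 50.9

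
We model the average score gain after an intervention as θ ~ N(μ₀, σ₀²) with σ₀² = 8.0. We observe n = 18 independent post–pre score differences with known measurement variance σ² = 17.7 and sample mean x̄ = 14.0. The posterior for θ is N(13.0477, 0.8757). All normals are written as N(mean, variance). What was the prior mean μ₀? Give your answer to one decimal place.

With known observation variance, the Normal–Normal posterior has precision τ_n = τ₀ + n/σ² and mean μ_n = (τ₀μ₀ + (n/σ²)x̄)/τ_n.
Here τ₀ = 1/8.0 = 0.125000 and τ_data = 18/17.7 = 1.016949, so τ_n = 1.141949.
Rearranging for μ₀: μ₀ = (μ_n·τ_n − τ_data·x̄)/τ₀ = (13.0477·1.141949 − 1.016949·14.0) / 0.125000 = 0.662522/0.125000 ≈ 5.3.

μ₀ = 5.3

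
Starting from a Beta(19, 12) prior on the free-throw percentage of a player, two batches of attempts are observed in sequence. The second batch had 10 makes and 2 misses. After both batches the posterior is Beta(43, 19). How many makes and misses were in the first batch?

Because Beta–binomial updating is additive in the counts, the combined data contributed (α_post−α_prior, β_post−β_prior) successes and failures.
Total across both batches: 43−19=24 makes, 19−12=7 misses.
Subtract the second batch: 24−10=14 makes and 7−2=5 misses.

14 makes and 5 misses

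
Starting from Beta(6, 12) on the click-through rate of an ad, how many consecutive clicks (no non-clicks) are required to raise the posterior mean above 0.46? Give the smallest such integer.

k = 5

After k clicks and 0 non-clicks the posterior is Beta(6+k, 12), with mean (6+k)/(6+12+k).
Set (6+k)/(18+k) > 0.46 and solve: k > (0.46·18 − 6)/(1 − 0.46) = 4.222.
The smallest integer exceeding 4.222 is 5.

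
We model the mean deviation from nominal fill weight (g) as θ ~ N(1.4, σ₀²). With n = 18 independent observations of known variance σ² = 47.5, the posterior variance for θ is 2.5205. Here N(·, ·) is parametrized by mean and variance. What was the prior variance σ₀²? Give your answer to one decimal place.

For the Normal–Normal model with known σ², precisions add: τ_n = τ₀ + n/σ².
So 1/σ₀² = 1/2.5205 − 18/47.5 = 0.396747 − 0.378947 = 0.017800.
Hence σ₀² = 1/0.017800 ≈ 56.2.

σ₀² = 56.2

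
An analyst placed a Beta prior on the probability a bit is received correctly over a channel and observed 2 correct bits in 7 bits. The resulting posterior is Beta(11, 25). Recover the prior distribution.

Beta(9, 20)

Beta is conjugate to the binomial likelihood: posterior = Beta(α+s, β+f).
Subtract the data counts: 11−2=9, 25−5=20.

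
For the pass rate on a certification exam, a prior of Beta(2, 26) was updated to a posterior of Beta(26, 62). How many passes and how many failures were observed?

24 passes and 36 failures

Under Beta–binomial conjugacy the posterior parameters are (a+s, b+f).
Match parameters: s=26−2=24, f=62−26=36.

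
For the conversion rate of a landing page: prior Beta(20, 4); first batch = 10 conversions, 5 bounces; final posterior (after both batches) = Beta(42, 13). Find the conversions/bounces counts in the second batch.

12 conversions and 4 bounces

Sequential conjugate updates are equivalent to a single update on the pooled data, so total successes = posterior α − prior α and total failures = posterior β − prior β.
Total across both batches: 42−20=22 conversions, 13−4=9 bounces.
Subtract the first batch: 22−10=12 conversions and 9−5=4 bounces.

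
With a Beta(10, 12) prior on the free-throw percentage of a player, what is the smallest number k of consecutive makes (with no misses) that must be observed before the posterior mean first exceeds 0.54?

After k makes and 0 misses the posterior is Beta(10+k, 12), with mean (10+k)/(10+12+k).
Set (10+k)/(22+k) > 0.54 and solve: k > (0.54·22 − 10)/(1 − 0.54) = 4.087.
The smallest integer exceeding 4.087 is 5.

k = 5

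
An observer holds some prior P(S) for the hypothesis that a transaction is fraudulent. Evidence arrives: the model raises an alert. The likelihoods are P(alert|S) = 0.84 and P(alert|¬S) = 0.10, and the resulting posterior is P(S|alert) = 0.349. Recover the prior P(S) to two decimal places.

P(S) = 0.06

Bayes' rule in odds form gives O(S|E) = O(S)·[P(E|S)/P(E|¬S)], hence O(S) = O(S|E)/LR.
Posterior odds = 0.349/(1−0.349) = 0.5361. LR = 0.84/0.10 = 8.4000.
Prior odds = 0.5361/8.4000 = 0.0638, so P(S) = 0.0638/(1+0.0638) ≈ 0.06.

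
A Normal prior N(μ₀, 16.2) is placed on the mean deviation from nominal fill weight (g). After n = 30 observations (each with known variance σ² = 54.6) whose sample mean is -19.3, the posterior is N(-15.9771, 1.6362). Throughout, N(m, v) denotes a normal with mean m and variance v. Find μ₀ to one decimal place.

The posterior mean is a precision-weighted average: μ_n = (τ₀μ₀ + τ_data·x̄)/(τ₀+τ_data), with τ₀=1/σ₀² and τ_data=n/σ².
Here τ₀ = 1/16.2 = 0.061728 and τ_data = 30/54.6 = 0.549451, so τ_n = 0.611179.
Rearranging for μ₀: μ₀ = (μ_n·τ_n − τ_data·x̄)/τ₀ = (-15.9771·0.611179 − 0.549451·-19.3) / 0.061728 = 0.839536/0.061728 ≈ 13.6.

μ₀ = 13.6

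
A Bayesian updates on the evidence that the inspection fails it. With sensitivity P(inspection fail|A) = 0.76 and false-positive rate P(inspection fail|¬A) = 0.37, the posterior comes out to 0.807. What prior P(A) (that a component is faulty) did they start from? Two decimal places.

P(A) = 0.67

Bayes' rule in odds form gives O(A|E) = O(A)·[P(E|A)/P(E|¬A)], hence O(A) = O(A|E)/LR.
Posterior odds = 0.807/(1−0.807) = 4.1813. LR = 0.76/0.37 = 2.0541.
Prior odds = 4.1813/2.0541 = 2.0356, so P(A) = 2.0356/(1+2.0356) ≈ 0.67.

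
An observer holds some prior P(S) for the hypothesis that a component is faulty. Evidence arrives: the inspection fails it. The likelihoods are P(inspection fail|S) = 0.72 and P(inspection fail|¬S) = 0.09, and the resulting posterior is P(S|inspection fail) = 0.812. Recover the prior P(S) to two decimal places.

Bayes' rule in odds form gives O(S|E) = O(S)·[P(E|S)/P(E|¬S)], hence O(S) = O(S|E)/LR.
Posterior odds = 0.812/(1−0.812) = 4.3191. LR = 0.72/0.09 = 8.0000.
Prior odds = 4.3191/8.0000 = 0.5399, so P(S) = 0.5399/(1+0.5399) ≈ 0.35.

P(S) = 0.35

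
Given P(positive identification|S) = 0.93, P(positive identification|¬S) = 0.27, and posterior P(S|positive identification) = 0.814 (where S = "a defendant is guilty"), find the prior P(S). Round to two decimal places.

Bayes' rule in odds form gives O(S|E) = O(S)·[P(E|S)/P(E|¬S)], hence O(S) = O(S|E)/LR.
Posterior odds = 0.814/(1−0.814) = 4.3763. LR = 0.93/0.27 = 3.4444.
Prior odds = 4.3763/3.4444 = 1.2706, so P(S) = 1.2706/(1+1.2706) ≈ 0.56.

P(S) = 0.56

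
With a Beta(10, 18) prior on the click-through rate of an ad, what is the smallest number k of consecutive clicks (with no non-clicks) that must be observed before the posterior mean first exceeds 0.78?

After k clicks and 0 non-clicks the posterior is Beta(10+k, 18), with mean (10+k)/(10+18+k).
Set (10+k)/(28+k) > 0.78 and solve: k > (0.78·28 − 10)/(1 − 0.78) = 53.818.
The smallest integer exceeding 53.818 is 54, and checking k=54: (64)/(82) = 0.7805 > 0.78.

k = 54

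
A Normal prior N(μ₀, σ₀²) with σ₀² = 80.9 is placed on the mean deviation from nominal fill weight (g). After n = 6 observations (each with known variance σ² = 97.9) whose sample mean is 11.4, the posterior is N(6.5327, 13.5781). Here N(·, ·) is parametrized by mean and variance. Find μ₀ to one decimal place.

The posterior mean is a precision-weighted average: μ_n = (τ₀μ₀ + τ_data·x̄)/(τ₀+τ_data), with τ₀=1/σ₀² and τ_data=n/σ².
Here τ₀ = 1/80.9 = 0.012361 and τ_data = 6/97.9 = 0.061287, so τ_n = 0.073648.
Rearranging for μ₀: μ₀ = (μ_n·τ_n − τ_data·x̄)/τ₀ = (6.5327·0.073648 − 0.061287·11.4) / 0.012361 = -0.217552/0.012361 ≈ -17.6.

μ₀ = -17.6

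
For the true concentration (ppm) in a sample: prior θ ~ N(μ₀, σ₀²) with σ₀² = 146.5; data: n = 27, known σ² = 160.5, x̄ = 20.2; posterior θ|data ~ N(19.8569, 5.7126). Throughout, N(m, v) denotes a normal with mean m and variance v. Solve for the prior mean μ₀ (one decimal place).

With known observation variance, the Normal–Normal posterior has precision τ_n = τ₀ + n/σ² and mean μ_n = (τ₀μ₀ + (n/σ²)x̄)/τ_n.
Here τ₀ = 1/146.5 = 0.006826 and τ_data = 27/160.5 = 0.168224, so τ_n = 0.175050.
Rearranging for μ₀: μ₀ = (μ_n·τ_n − τ_data·x̄)/τ₀ = (19.8569·0.175050 − 0.168224·20.2) / 0.006826 = 0.077826/0.006826 ≈ 11.4.

μ₀ = 11.4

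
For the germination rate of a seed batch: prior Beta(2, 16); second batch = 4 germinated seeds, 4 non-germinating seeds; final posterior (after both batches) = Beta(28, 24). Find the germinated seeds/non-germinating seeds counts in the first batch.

22 germinated seeds and 4 non-germinating seeds

Because Beta–binomial updating is additive in the counts, the combined data contributed (α_post−α_prior, β_post−β_prior) successes and failures.
Total across both batches: 28−2=26 germinated seeds, 24−16=8 non-germinating seeds.
Subtract the second batch: 26−4=22 germinated seeds and 8−4=4 non-germinating seeds.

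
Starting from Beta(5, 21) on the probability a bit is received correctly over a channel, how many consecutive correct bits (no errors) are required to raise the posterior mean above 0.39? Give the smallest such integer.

k = 9

After k correct bits and 0 errors the posterior is Beta(5+k, 21), with mean (5+k)/(5+21+k).
Set (5+k)/(26+k) > 0.39 and solve: k > (0.39·26 − 5)/(1 − 0.39) = 8.426.
The smallest integer exceeding 8.426 is 9.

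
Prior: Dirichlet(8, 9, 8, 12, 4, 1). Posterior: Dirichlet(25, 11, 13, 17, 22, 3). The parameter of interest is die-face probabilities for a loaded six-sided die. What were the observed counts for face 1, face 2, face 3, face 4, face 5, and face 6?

For a Dirichlet(α) prior with multinomial counts c, the posterior is Dirichlet(α + c) componentwise.
Counts are posterior − prior componentwise: 25−8=17, 11−9=2, 13−8=5, 17−12=5, 22−4=18, 3−1=2.

counts (17, 2, 5, 5, 18, 2)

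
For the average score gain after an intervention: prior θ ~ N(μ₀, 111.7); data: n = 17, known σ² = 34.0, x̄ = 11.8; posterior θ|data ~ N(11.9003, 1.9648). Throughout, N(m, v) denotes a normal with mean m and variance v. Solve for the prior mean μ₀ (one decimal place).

With known observation variance, the Normal–Normal posterior has precision τ_n = τ₀ + n/σ² and mean μ_n = (τ₀μ₀ + (n/σ²)x̄)/τ_n.
Here τ₀ = 1/111.7 = 0.008953 and τ_data = 17/34.0 = 0.500000, so τ_n = 0.508953.
Rearranging for μ₀: μ₀ = (μ_n·τ_n − τ_data·x̄)/τ₀ = (11.9003·0.508953 − 0.500000·11.8) / 0.008953 = 0.156693/0.008953 ≈ 17.5.

μ₀ = 17.5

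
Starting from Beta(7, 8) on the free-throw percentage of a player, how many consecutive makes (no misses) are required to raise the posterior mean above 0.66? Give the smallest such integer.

k = 9

After k makes and 0 misses the posterior is Beta(7+k, 8), with mean (7+k)/(7+8+k).
Set (7+k)/(15+k) > 0.66 and solve: k > (0.66·15 − 7)/(1 − 0.66) = 8.529.
The smallest integer exceeding 8.529 is 9, and checking k=9: (16)/(24) = 0.6667 > 0.66.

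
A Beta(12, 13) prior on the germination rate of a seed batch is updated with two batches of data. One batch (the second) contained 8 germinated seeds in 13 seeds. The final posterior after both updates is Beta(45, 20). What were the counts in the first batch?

25 germinated seeds and 2 non-germinating seeds

Because Beta–binomial updating is additive in the counts, the combined data contributed (α_post−α_prior, β_post−β_prior) successes and failures.
Total across both batches: 45−12=33 germinated seeds, 20−13=7 non-germinating seeds.
Subtract the second batch: 33−8=25 germinated seeds and 7−5=2 non-germinating seeds.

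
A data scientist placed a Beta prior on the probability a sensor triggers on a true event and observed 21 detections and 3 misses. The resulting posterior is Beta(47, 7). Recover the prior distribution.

Beta(26, 4)

Beta is conjugate to the binomial likelihood: posterior = Beta(α+s, β+f).
Subtract the data counts: 47−21=26, 7−3=4.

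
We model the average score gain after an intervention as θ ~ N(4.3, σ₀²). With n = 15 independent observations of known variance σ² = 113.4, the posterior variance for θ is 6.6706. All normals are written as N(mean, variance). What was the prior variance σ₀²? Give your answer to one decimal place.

Posterior precision equals prior precision plus data precision: 1/σ_n² = 1/σ₀² + n/σ².
So 1/σ₀² = 1/6.6706 − 15/113.4 = 0.149912 − 0.132275 = 0.017637.
Hence σ₀² = 1/0.017637 ≈ 56.7.

σ₀² = 56.7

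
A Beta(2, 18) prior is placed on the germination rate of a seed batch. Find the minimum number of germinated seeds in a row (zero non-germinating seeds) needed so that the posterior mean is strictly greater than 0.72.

k = 45

After k germinated seeds and 0 non-germinating seeds the posterior is Beta(2+k, 18), with mean (2+k)/(2+18+k).
Set (2+k)/(20+k) > 0.72 and solve: k > (0.72·20 − 2)/(1 − 0.72) = 44.286.
The smallest integer exceeding 44.286 is 45.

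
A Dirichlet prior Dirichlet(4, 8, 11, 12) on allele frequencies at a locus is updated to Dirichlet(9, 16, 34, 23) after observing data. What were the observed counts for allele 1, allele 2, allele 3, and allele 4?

counts (5, 8, 23, 11)

For a Dirichlet(α) prior with multinomial counts c, the posterior is Dirichlet(α + c) componentwise.
Counts are posterior − prior componentwise: 9−4=5, 16−8=8, 34−11=23, 23−12=11.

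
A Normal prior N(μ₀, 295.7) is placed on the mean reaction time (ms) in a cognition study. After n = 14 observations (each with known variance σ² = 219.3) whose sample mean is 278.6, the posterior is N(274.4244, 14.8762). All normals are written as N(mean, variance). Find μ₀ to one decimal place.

The posterior mean is a precision-weighted average: μ_n = (τ₀μ₀ + τ_data·x̄)/(τ₀+τ_data), with τ₀=1/σ₀² and τ_data=n/σ².
Here τ₀ = 1/295.7 = 0.003382 and τ_data = 14/219.3 = 0.063839, so τ_n = 0.067221.
Rearranging for μ₀: μ₀ = (μ_n·τ_n − τ_data·x̄)/τ₀ = (274.4244·0.067221 − 0.063839·278.6) / 0.003382 = 0.661537/0.003382 ≈ 195.6.

μ₀ = 195.6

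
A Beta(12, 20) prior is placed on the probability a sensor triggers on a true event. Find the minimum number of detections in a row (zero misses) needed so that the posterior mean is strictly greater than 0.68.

k = 31

After k detections and 0 misses the posterior is Beta(12+k, 20), with mean (12+k)/(12+20+k).
Set (12+k)/(32+k) > 0.68 and solve: k > (0.68·32 − 12)/(1 − 0.68) = 30.500.
The smallest integer exceeding 30.500 is 31, and checking k=31: (43)/(63) = 0.6825 > 0.68.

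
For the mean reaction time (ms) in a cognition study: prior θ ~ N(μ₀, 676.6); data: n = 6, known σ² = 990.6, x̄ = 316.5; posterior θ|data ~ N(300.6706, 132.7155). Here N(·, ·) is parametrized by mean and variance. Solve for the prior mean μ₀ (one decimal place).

The posterior mean is a precision-weighted average: μ_n = (τ₀μ₀ + τ_data·x̄)/(τ₀+τ_data), with τ₀=1/σ₀² and τ_data=n/σ².
Here τ₀ = 1/676.6 = 0.001478 and τ_data = 6/990.6 = 0.006057, so τ_n = 0.007535.
Rearranging for μ₀: μ₀ = (μ_n·τ_n − τ_data·x̄)/τ₀ = (300.6706·0.007535 − 0.006057·316.5) / 0.001478 = 0.348512/0.001478 ≈ 235.8.

μ₀ = 235.8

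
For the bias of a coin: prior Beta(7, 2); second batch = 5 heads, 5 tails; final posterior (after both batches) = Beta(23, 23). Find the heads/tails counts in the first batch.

11 heads and 16 tails

Sequential conjugate updates are equivalent to a single update on the pooled data, so total successes = posterior α − prior α and total failures = posterior β − prior β.
Total across both batches: 23−7=16 heads, 23−2=21 tails.
Subtract the second batch: 16−5=11 heads and 21−5=16 tails.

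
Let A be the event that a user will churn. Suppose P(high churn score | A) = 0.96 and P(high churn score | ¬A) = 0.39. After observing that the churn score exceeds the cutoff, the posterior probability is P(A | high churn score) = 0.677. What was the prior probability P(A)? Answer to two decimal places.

Bayes' rule in odds form gives O(A|E) = O(A)·[P(E|A)/P(E|¬A)], hence O(A) = O(A|E)/LR.
Posterior odds = 0.677/(1−0.677) = 2.0960. LR = 0.96/0.39 = 2.4615.
Prior odds = 2.0960/2.4615 = 0.8515, so P(A) = 0.8515/(1+0.8515) ≈ 0.46.

P(A) = 0.46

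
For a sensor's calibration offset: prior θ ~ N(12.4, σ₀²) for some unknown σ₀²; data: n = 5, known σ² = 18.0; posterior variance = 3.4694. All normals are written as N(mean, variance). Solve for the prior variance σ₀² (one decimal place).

σ₀² = 95.6

Posterior precision equals prior precision plus data precision: 1/σ_n² = 1/σ₀² + n/σ².
So 1/σ₀² = 1/3.4694 − 5/18.0 = 0.288234 − 0.277778 = 0.010456.
Hence σ₀² = 1/0.010456 ≈ 95.6.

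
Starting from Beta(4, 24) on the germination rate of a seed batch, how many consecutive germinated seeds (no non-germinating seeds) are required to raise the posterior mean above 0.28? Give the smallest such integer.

After k germinated seeds and 0 non-germinating seeds the posterior is Beta(4+k, 24), with mean (4+k)/(4+24+k).
Set (4+k)/(28+k) > 0.28 and solve: k > (0.28·28 − 4)/(1 − 0.28) = 5.333.
The smallest integer exceeding 5.333 is 6, and checking k=6: (10)/(34) = 0.2941 > 0.28.

k = 6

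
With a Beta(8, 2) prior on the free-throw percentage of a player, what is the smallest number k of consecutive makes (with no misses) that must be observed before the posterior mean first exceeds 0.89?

After k makes and 0 misses the posterior is Beta(8+k, 2), with mean (8+k)/(8+2+k).
Set (8+k)/(10+k) > 0.89 and solve: k > (0.89·10 − 8)/(1 − 0.89) = 8.182.
The smallest integer exceeding 8.182 is 9.

k = 9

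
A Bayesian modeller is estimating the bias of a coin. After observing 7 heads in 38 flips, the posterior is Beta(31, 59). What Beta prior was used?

Beta(24, 28)

Under Beta–binomial conjugacy the posterior parameters are (α+s, β+f).
So α = 31 − 7 = 24 and β = 59 − 31 = 28.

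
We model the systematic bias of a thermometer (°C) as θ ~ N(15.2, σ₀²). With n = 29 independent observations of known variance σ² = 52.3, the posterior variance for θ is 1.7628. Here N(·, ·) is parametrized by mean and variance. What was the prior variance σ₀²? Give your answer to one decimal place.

σ₀² = 78.2

Posterior precision equals prior precision plus data precision: 1/σ_n² = 1/σ₀² + n/σ².
So 1/σ₀² = 1/1.7628 − 29/52.3 = 0.567279 − 0.554493 = 0.012786.
Hence σ₀² = 1/0.012786 ≈ 78.2.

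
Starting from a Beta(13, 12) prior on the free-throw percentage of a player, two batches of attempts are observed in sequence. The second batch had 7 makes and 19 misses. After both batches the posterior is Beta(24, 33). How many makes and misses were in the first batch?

Sequential conjugate updates are equivalent to a single update on the pooled data, so total successes = posterior α − prior α and total failures = posterior β − prior β.
Total across both batches: 24−13=11 makes, 33−12=21 misses.
Subtract the second batch: 11−7=4 makes and 21−19=2 misses.

4 makes and 2 misses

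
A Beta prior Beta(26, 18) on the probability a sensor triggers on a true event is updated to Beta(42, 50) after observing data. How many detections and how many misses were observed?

16 detections and 32 misses

Beta is conjugate to the binomial likelihood: posterior = Beta(α+s, β+f).
So s = 42 − 26 = 16 and f = 50 − 18 = 32.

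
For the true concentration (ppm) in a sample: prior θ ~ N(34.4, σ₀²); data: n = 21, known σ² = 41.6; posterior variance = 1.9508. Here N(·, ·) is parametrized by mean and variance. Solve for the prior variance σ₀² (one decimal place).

For the Normal–Normal model with known σ², precisions add: τ_n = τ₀ + n/σ².
So 1/σ₀² = 1/1.9508 − 21/41.6 = 0.512610 − 0.504808 = 0.007802.
Hence σ₀² = 1/0.007802 ≈ 128.2.

σ₀² = 128.2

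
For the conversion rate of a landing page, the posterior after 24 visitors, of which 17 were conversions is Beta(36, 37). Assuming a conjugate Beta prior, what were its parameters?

Beta(19, 30)

Under Beta–binomial conjugacy the posterior parameters are (α+s, β+f).
So α = 36 − 17 = 19 and β = 37 − 7 = 30.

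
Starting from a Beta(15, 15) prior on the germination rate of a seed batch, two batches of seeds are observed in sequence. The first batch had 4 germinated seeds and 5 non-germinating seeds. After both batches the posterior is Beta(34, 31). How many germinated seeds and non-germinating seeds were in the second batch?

Sequential conjugate updates are equivalent to a single update on the pooled data, so total successes = posterior α − prior α and total failures = posterior β − prior β.
Total across both batches: 34−15=19 germinated seeds, 31−15=16 non-germinating seeds.
Subtract the first batch: 19−4=15 germinated seeds and 16−5=11 non-germinating seeds.

15 germinated seeds and 11 non-germinating seeds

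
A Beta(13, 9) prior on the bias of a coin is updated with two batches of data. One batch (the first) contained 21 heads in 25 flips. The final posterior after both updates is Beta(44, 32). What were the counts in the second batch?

10 heads and 19 tails

Because Beta–binomial updating is additive in the counts, the combined data contributed (α_post−α_prior, β_post−β_prior) successes and failures.
Total across both batches: 44−13=31 heads, 32−9=23 tails.
Subtract the first batch: 31−21=10 heads and 23−4=19 tails.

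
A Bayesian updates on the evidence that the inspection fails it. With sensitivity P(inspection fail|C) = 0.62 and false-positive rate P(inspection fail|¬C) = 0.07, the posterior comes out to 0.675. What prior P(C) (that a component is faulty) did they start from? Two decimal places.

P(C) = 0.19

In odds form, posterior odds = prior odds × likelihood ratio, so prior odds = posterior odds ÷ LR.
Posterior odds = 0.675/(1−0.675) = 2.0769. LR = 0.62/0.07 = 8.8571.
Prior odds = 2.0769/8.8571 = 0.2345, so P(C) = 0.2345/(1+0.2345) ≈ 0.19.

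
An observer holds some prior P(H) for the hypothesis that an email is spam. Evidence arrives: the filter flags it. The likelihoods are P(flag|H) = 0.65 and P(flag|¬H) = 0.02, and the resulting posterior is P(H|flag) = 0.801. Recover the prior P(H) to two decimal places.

P(H) = 0.11

Bayes' rule in odds form gives O(H|E) = O(H)·[P(E|H)/P(E|¬H)], hence O(H) = O(H|E)/LR.
Posterior odds = 0.801/(1−0.801) = 4.0251. LR = 0.65/0.02 = 32.5000.
Prior odds = 4.0251/32.5000 = 0.1238, so P(H) = 0.1238/(1+0.1238) ≈ 0.11.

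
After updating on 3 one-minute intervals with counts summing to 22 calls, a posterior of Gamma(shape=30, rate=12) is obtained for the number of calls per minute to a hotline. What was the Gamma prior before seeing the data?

Gamma(shape=8, rate=9)

A Gamma(α, β) prior (rate parametrization) on a Poisson rate with n observations summing to S gives posterior Gamma(α+S, β+n).
So α = 30 − 22 = 8 and β = 12 − 3 = 9.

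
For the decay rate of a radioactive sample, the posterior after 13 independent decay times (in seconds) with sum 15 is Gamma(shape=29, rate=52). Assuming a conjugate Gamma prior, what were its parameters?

Gamma(shape=16, rate=37)

Gamma–exponential conjugacy: posterior shape = α + n, posterior rate = β + Σtᵢ.
So α = 29 − 13 = 16 and β = 52 − 15 = 37.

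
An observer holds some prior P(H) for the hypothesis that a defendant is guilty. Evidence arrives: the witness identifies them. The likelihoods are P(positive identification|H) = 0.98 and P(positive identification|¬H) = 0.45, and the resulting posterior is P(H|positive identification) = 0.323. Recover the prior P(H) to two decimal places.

P(H) = 0.18

In odds form, posterior odds = prior odds × likelihood ratio, so prior odds = posterior odds ÷ LR.
Posterior odds = 0.323/(1−0.323) = 0.4771. LR = 0.98/0.45 = 2.1778.
Prior odds = 0.4771/2.1778 = 0.2191, so P(H) = 0.2191/(1+0.2191) ≈ 0.18.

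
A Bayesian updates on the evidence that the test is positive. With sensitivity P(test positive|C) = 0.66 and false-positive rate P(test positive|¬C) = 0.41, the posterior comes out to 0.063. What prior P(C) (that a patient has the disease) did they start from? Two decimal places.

In odds form, posterior odds = prior odds × likelihood ratio, so prior odds = posterior odds ÷ LR.
Posterior odds = 0.063/(1−0.063) = 0.0672. LR = 0.66/0.41 = 1.6098.
Prior odds = 0.0672/1.6098 = 0.0417, so P(C) = 0.0417/(1+0.0417) ≈ 0.04.

P(C) = 0.04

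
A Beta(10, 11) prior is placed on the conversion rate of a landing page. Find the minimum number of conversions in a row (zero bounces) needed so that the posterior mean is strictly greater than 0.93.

k = 137

After k conversions and 0 bounces the posterior is Beta(10+k, 11), with mean (10+k)/(10+11+k).
Set (10+k)/(21+k) > 0.93 and solve: k > (0.93·21 − 10)/(1 − 0.93) = 136.143.
The smallest integer exceeding 136.143 is 137, and checking k=137: (147)/(158) = 0.9304 > 0.93.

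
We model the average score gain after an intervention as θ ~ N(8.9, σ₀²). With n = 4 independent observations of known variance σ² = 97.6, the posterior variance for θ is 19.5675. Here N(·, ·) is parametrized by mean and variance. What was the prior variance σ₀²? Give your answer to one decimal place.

Posterior precision equals prior precision plus data precision: 1/σ_n² = 1/σ₀² + n/σ².
So 1/σ₀² = 1/19.5675 − 4/97.6 = 0.051105 − 0.040984 = 0.010121.
Hence σ₀² = 1/0.010121 ≈ 98.8.

σ₀² = 98.8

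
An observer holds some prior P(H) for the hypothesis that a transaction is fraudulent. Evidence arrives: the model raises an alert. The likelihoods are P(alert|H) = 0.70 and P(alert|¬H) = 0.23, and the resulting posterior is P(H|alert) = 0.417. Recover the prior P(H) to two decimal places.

P(H) = 0.19

In odds form, posterior odds = prior odds × likelihood ratio, so prior odds = posterior odds ÷ LR.
Posterior odds = 0.417/(1−0.417) = 0.7153. LR = 0.70/0.23 = 3.0435.
Prior odds = 0.7153/3.0435 = 0.2350, so P(H) = 0.2350/(1+0.2350) ≈ 0.19.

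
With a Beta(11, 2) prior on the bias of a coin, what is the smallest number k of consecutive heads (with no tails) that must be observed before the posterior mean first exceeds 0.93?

After k heads and 0 tails the posterior is Beta(11+k, 2), with mean (11+k)/(11+2+k).
Set (11+k)/(13+k) > 0.93 and solve: k > (0.93·13 − 11)/(1 − 0.93) = 15.571.
The smallest integer exceeding 15.571 is 16.

k = 16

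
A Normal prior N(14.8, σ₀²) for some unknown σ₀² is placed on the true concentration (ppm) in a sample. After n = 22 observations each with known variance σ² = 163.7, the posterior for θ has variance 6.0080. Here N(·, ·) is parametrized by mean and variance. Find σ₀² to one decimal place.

Posterior precision equals prior precision plus data precision: 1/σ_n² = 1/σ₀² + n/σ².
So 1/σ₀² = 1/6.0080 − 22/163.7 = 0.166445 − 0.134392 = 0.032053.
Hence σ₀² = 1/0.032053 ≈ 31.2.

σ₀² = 31.2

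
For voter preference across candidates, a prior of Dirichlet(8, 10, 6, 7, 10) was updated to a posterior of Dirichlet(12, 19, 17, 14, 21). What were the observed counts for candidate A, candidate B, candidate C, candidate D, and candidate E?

counts (4, 9, 11, 7, 11)

For a Dirichlet(α) prior with multinomial counts c, the posterior is Dirichlet(α + c) componentwise.
Counts are posterior − prior componentwise: 12−8=4, 19−10=9, 17−6=11, 14−7=7, 21−10=11.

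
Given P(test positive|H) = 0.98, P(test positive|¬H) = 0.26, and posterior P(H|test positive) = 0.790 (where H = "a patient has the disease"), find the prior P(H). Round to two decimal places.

Bayes' rule in odds form gives O(H|E) = O(H)·[P(E|H)/P(E|¬H)], hence O(H) = O(H|E)/LR.
Posterior odds = 0.790/(1−0.790) = 3.7619. LR = 0.98/0.26 = 3.7692.
Prior odds = 3.7619/3.7692 = 0.9981, so P(H) = 0.9981/(1+0.9981) ≈ 0.50.

P(H) = 0.50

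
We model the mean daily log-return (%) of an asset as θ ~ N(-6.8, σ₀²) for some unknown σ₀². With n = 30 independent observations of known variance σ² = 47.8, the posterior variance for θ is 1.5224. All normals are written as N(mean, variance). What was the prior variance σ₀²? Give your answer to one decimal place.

σ₀² = 34.2

For the Normal–Normal model with known σ², precisions add: τ_n = τ₀ + n/σ².
So 1/σ₀² = 1/1.5224 − 30/47.8 = 0.656858 − 0.627615 = 0.029243.
Hence σ₀² = 1/0.029243 ≈ 34.2.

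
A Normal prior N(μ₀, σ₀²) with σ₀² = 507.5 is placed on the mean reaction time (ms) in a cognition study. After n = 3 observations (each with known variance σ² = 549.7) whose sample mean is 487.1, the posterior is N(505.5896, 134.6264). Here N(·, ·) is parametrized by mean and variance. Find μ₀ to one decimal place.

μ₀ = 556.8

The posterior mean is a precision-weighted average: μ_n = (τ₀μ₀ + τ_data·x̄)/(τ₀+τ_data), with τ₀=1/σ₀² and τ_data=n/σ².
Here τ₀ = 1/507.5 = 0.001970 and τ_data = 3/549.7 = 0.005458, so τ_n = 0.007428.
Rearranging for μ₀: μ₀ = (μ_n·τ_n − τ_data·x̄)/τ₀ = (505.5896·0.007428 − 0.005458·487.1) / 0.001970 = 1.096928/0.001970 ≈ 556.8.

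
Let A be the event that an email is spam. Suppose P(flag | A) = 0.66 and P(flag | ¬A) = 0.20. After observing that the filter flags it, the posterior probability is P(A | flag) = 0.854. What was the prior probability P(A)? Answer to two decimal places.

P(A) = 0.64

Bayes' rule in odds form gives O(A|E) = O(A)·[P(E|A)/P(E|¬A)], hence O(A) = O(A|E)/LR.
Posterior odds = 0.854/(1−0.854) = 5.8493. LR = 0.66/0.20 = 3.3000.
Prior odds = 5.8493/3.3000 = 1.7725, so P(A) = 1.7725/(1+1.7725) ≈ 0.64.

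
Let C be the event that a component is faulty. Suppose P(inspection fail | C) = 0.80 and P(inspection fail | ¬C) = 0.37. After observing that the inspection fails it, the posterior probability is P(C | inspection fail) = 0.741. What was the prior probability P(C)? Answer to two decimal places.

P(C) = 0.57

In odds form, posterior odds = prior odds × likelihood ratio, so prior odds = posterior odds ÷ LR.
Posterior odds = 0.741/(1−0.741) = 2.8610. LR = 0.80/0.37 = 2.1622.
Prior odds = 2.8610/2.1622 = 1.3232, so P(C) = 1.3232/(1+1.3232) ≈ 0.57.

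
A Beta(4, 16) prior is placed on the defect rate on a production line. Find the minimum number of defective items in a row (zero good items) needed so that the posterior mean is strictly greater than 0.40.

k = 7

After k defective items and 0 good items the posterior is Beta(4+k, 16), with mean (4+k)/(4+16+k).
Set (4+k)/(20+k) > 0.40 and solve: k > (0.40·20 − 4)/(1 − 0.40) = 6.667.
The smallest integer exceeding 6.667 is 7.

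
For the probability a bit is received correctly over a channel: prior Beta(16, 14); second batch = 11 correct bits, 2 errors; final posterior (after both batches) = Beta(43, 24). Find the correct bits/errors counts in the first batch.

Because Beta–binomial updating is additive in the counts, the combined data contributed (α_post−α_prior, β_post−β_prior) successes and failures.
Total across both batches: 43−16=27 correct bits, 24−14=10 errors.
Subtract the second batch: 27−11=16 correct bits and 10−2=8 errors.

16 correct bits and 8 errors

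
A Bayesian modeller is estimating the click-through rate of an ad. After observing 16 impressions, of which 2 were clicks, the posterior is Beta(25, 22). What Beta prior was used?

Beta(23, 8)

Under Beta–binomial conjugacy the posterior parameters are (a+s, b+f).
Subtract the data counts: 25−2=23, 22−14=8.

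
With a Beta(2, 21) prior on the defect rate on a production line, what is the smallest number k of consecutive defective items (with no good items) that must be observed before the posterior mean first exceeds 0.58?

After k defective items and 0 good items the posterior is Beta(2+k, 21), with mean (2+k)/(2+21+k).
Set (2+k)/(23+k) > 0.58 and solve: k > (0.58·23 − 2)/(1 − 0.58) = 27.000.
The smallest integer exceeding 27.000 is 28, and checking k=28: (30)/(51) = 0.5882 > 0.58.

k = 28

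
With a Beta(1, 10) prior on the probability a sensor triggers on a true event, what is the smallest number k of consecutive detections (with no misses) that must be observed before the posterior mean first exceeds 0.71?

After k detections and 0 misses the posterior is Beta(1+k, 10), with mean (1+k)/(1+10+k).
Set (1+k)/(11+k) > 0.71 and solve: k > (0.71·11 − 1)/(1 − 0.71) = 23.483.
The smallest integer exceeding 23.483 is 24, and checking k=24: (25)/(35) = 0.7143 > 0.71.

k = 24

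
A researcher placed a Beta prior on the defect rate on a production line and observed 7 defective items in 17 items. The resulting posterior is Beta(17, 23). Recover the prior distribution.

Beta(10, 13)

Under Beta–binomial conjugacy the posterior parameters are (a+s, b+f).
Subtract the data counts: 17−7=10, 23−10=13.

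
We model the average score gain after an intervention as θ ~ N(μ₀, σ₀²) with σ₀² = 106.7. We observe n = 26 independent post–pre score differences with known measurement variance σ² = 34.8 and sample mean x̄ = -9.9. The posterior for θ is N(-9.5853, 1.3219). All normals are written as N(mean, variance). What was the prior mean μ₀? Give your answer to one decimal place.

μ₀ = 15.5

With known observation variance, the Normal–Normal posterior has precision τ_n = τ₀ + n/σ² and mean μ_n = (τ₀μ₀ + (n/σ²)x̄)/τ_n.
Here τ₀ = 1/106.7 = 0.009372 and τ_data = 26/34.8 = 0.747126, so τ_n = 0.756498.
Rearranging for μ₀: μ₀ = (μ_n·τ_n − τ_data·x̄)/τ₀ = (-9.5853·0.756498 − 0.747126·-9.9) / 0.009372 = 0.145287/0.009372 ≈ 15.5.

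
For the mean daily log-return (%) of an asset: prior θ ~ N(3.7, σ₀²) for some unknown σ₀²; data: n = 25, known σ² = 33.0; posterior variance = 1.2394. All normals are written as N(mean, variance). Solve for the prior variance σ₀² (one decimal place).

σ₀² = 20.3

Posterior precision equals prior precision plus data precision: 1/σ_n² = 1/σ₀² + n/σ².
So 1/σ₀² = 1/1.2394 − 25/33.0 = 0.806842 − 0.757576 = 0.049266.
Hence σ₀² = 1/0.049266 ≈ 20.3.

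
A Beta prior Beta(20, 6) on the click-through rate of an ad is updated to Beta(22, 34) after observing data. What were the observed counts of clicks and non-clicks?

Beta is conjugate to the binomial likelihood: posterior = Beta(a+s, b+f).
Match parameters: s=22−20=2, f=34−6=28.

2 clicks and 28 non-clicks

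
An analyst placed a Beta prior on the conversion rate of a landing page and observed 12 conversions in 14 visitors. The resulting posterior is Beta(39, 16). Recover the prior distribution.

Beta(27, 14)

Under Beta–binomial conjugacy the posterior parameters are (a+s, b+f).
Subtract the data counts: 39−12=27, 16−2=14.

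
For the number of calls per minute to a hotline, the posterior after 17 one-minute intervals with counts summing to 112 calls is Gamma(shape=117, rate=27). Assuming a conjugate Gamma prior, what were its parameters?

Gamma(shape=5, rate=10)

A Gamma(α, β) prior (rate parametrization) on a Poisson rate with n observations summing to S gives posterior Gamma(α+S, β+n).
So α = 117 − 112 = 5 and β = 27 − 17 = 10.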